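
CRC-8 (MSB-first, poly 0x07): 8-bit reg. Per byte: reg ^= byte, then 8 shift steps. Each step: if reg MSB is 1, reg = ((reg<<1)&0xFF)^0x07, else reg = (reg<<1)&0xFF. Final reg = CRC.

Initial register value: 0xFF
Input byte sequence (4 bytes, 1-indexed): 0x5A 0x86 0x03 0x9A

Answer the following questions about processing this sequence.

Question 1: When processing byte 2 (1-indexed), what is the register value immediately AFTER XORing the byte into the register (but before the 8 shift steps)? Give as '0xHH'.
Answer: 0xF4

Derivation:
Register before byte 2: 0x72
Byte 2: 0x86
0x72 XOR 0x86 = 0xF4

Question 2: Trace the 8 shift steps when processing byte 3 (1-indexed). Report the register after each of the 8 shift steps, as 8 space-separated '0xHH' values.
Answer: 0x85 0x0D 0x1A 0x34 0x68 0xD0 0xA7 0x49

Derivation:
After byte 1 (0x5A): reg=0x72
After byte 2 (0x86): reg=0xC2
Register before byte 3: 0xC2
After XOR with byte 0x03: 0xC1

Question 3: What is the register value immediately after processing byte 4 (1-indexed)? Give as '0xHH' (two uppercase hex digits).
Answer: 0x37

Derivation:
After byte 1 (0x5A): reg=0x72
After byte 2 (0x86): reg=0xC2
After byte 3 (0x03): reg=0x49
After byte 4 (0x9A): reg=0x37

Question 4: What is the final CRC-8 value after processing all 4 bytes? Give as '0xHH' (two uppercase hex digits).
Answer: 0x37

Derivation:
After byte 1 (0x5A): reg=0x72
After byte 2 (0x86): reg=0xC2
After byte 3 (0x03): reg=0x49
After byte 4 (0x9A): reg=0x37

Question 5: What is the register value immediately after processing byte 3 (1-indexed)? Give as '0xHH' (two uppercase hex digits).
After byte 1 (0x5A): reg=0x72
After byte 2 (0x86): reg=0xC2
After byte 3 (0x03): reg=0x49

Answer: 0x49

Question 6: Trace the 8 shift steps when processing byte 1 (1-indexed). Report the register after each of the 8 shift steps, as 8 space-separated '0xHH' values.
Register before byte 1: 0xFF
After XOR with byte 0x5A: 0xA5

Answer: 0x4D 0x9A 0x33 0x66 0xCC 0x9F 0x39 0x72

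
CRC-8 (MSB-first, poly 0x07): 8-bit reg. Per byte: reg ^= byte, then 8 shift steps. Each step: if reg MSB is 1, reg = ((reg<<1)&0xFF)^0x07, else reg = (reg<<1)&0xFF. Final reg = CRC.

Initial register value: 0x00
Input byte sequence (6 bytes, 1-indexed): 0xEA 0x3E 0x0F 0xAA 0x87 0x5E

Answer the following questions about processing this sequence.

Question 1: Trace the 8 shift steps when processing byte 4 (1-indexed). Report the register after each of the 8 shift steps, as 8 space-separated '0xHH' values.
Answer: 0xC5 0x8D 0x1D 0x3A 0x74 0xE8 0xD7 0xA9

Derivation:
After byte 1 (0xEA): reg=0x98
After byte 2 (0x3E): reg=0x7B
After byte 3 (0x0F): reg=0x4B
Register before byte 4: 0x4B
After XOR with byte 0xAA: 0xE1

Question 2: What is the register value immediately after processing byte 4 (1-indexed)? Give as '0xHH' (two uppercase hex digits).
After byte 1 (0xEA): reg=0x98
After byte 2 (0x3E): reg=0x7B
After byte 3 (0x0F): reg=0x4B
After byte 4 (0xAA): reg=0xA9

Answer: 0xA9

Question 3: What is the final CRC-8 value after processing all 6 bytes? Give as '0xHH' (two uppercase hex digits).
Answer: 0xE5

Derivation:
After byte 1 (0xEA): reg=0x98
After byte 2 (0x3E): reg=0x7B
After byte 3 (0x0F): reg=0x4B
After byte 4 (0xAA): reg=0xA9
After byte 5 (0x87): reg=0xCA
After byte 6 (0x5E): reg=0xE5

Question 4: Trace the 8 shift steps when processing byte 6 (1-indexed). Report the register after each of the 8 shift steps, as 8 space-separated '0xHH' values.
After byte 1 (0xEA): reg=0x98
After byte 2 (0x3E): reg=0x7B
After byte 3 (0x0F): reg=0x4B
After byte 4 (0xAA): reg=0xA9
After byte 5 (0x87): reg=0xCA
Register before byte 6: 0xCA
After XOR with byte 0x5E: 0x94

Answer: 0x2F 0x5E 0xBC 0x7F 0xFE 0xFB 0xF1 0xE5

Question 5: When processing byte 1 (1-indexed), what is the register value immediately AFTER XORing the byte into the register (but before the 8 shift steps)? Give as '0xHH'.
Answer: 0xEA

Derivation:
Register before byte 1: 0x00
Byte 1: 0xEA
0x00 XOR 0xEA = 0xEA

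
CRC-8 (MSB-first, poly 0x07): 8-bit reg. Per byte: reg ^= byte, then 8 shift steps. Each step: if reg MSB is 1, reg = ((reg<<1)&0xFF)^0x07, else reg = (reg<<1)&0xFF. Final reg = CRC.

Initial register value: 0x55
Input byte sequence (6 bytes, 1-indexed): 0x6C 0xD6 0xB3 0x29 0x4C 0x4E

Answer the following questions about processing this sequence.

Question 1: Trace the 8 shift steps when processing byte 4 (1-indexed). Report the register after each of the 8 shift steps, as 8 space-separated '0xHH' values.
After byte 1 (0x6C): reg=0xAF
After byte 2 (0xD6): reg=0x68
After byte 3 (0xB3): reg=0x0F
Register before byte 4: 0x0F
After XOR with byte 0x29: 0x26

Answer: 0x4C 0x98 0x37 0x6E 0xDC 0xBF 0x79 0xF2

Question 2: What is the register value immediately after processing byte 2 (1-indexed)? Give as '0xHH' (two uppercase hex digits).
Answer: 0x68

Derivation:
After byte 1 (0x6C): reg=0xAF
After byte 2 (0xD6): reg=0x68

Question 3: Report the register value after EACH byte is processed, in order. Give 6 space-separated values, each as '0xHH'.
0xAF 0x68 0x0F 0xF2 0x33 0x74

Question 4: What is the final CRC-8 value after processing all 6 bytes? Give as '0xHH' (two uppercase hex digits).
Answer: 0x74

Derivation:
After byte 1 (0x6C): reg=0xAF
After byte 2 (0xD6): reg=0x68
After byte 3 (0xB3): reg=0x0F
After byte 4 (0x29): reg=0xF2
After byte 5 (0x4C): reg=0x33
After byte 6 (0x4E): reg=0x74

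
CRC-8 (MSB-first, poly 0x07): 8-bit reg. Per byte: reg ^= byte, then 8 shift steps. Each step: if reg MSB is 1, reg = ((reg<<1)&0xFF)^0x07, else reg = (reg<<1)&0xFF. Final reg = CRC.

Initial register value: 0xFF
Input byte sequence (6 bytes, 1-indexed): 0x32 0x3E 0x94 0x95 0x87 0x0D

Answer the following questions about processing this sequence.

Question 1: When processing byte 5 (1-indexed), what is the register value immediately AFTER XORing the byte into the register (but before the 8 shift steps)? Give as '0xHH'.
Answer: 0x49

Derivation:
Register before byte 5: 0xCE
Byte 5: 0x87
0xCE XOR 0x87 = 0x49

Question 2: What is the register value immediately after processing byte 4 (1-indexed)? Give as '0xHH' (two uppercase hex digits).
Answer: 0xCE

Derivation:
After byte 1 (0x32): reg=0x6D
After byte 2 (0x3E): reg=0xBE
After byte 3 (0x94): reg=0xD6
After byte 4 (0x95): reg=0xCE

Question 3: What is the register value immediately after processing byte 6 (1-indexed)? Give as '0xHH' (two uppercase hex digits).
After byte 1 (0x32): reg=0x6D
After byte 2 (0x3E): reg=0xBE
After byte 3 (0x94): reg=0xD6
After byte 4 (0x95): reg=0xCE
After byte 5 (0x87): reg=0xF8
After byte 6 (0x0D): reg=0xC5

Answer: 0xC5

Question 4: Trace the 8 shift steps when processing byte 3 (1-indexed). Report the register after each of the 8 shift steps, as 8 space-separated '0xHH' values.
After byte 1 (0x32): reg=0x6D
After byte 2 (0x3E): reg=0xBE
Register before byte 3: 0xBE
After XOR with byte 0x94: 0x2A

Answer: 0x54 0xA8 0x57 0xAE 0x5B 0xB6 0x6B 0xD6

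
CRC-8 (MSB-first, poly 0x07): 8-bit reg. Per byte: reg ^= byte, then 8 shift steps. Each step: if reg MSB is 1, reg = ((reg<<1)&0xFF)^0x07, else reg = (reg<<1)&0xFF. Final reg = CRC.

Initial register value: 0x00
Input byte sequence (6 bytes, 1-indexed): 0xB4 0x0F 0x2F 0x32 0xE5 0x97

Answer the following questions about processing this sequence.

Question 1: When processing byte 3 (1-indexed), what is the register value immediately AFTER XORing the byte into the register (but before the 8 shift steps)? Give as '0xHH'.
Answer: 0x19

Derivation:
Register before byte 3: 0x36
Byte 3: 0x2F
0x36 XOR 0x2F = 0x19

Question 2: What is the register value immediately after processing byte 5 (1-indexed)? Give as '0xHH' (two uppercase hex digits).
After byte 1 (0xB4): reg=0x05
After byte 2 (0x0F): reg=0x36
After byte 3 (0x2F): reg=0x4F
After byte 4 (0x32): reg=0x74
After byte 5 (0xE5): reg=0xFE

Answer: 0xFE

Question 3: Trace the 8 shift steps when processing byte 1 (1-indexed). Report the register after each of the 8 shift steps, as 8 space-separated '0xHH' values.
Answer: 0x6F 0xDE 0xBB 0x71 0xE2 0xC3 0x81 0x05

Derivation:
Register before byte 1: 0x00
After XOR with byte 0xB4: 0xB4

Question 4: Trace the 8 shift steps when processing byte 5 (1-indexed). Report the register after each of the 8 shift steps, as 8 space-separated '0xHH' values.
Answer: 0x25 0x4A 0x94 0x2F 0x5E 0xBC 0x7F 0xFE

Derivation:
After byte 1 (0xB4): reg=0x05
After byte 2 (0x0F): reg=0x36
After byte 3 (0x2F): reg=0x4F
After byte 4 (0x32): reg=0x74
Register before byte 5: 0x74
After XOR with byte 0xE5: 0x91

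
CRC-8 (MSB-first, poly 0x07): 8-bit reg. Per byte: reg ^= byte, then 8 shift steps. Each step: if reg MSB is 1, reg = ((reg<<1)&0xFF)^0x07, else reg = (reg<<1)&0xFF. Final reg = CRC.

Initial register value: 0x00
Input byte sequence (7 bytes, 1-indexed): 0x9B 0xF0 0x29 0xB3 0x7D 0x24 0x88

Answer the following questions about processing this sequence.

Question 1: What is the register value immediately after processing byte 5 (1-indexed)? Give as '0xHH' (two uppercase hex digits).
After byte 1 (0x9B): reg=0xC8
After byte 2 (0xF0): reg=0xA8
After byte 3 (0x29): reg=0x8E
After byte 4 (0xB3): reg=0xB3
After byte 5 (0x7D): reg=0x64

Answer: 0x64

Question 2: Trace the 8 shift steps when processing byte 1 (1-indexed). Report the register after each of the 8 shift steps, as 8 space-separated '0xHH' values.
Answer: 0x31 0x62 0xC4 0x8F 0x19 0x32 0x64 0xC8

Derivation:
Register before byte 1: 0x00
After XOR with byte 0x9B: 0x9B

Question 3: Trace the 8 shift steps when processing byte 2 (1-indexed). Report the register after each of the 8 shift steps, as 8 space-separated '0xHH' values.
After byte 1 (0x9B): reg=0xC8
Register before byte 2: 0xC8
After XOR with byte 0xF0: 0x38

Answer: 0x70 0xE0 0xC7 0x89 0x15 0x2A 0x54 0xA8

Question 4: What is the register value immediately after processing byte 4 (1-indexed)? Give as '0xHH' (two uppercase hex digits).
Answer: 0xB3

Derivation:
After byte 1 (0x9B): reg=0xC8
After byte 2 (0xF0): reg=0xA8
After byte 3 (0x29): reg=0x8E
After byte 4 (0xB3): reg=0xB3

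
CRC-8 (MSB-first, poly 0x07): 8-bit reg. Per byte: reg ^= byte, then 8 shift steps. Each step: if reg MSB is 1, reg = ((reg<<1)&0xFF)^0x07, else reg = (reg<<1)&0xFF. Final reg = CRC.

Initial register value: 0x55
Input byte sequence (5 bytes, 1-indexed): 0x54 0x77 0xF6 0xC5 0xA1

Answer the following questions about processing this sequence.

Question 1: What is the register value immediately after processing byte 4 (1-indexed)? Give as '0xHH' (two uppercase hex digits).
After byte 1 (0x54): reg=0x07
After byte 2 (0x77): reg=0x57
After byte 3 (0xF6): reg=0x6E
After byte 4 (0xC5): reg=0x58

Answer: 0x58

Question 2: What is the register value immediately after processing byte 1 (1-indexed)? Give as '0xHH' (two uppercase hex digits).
Answer: 0x07

Derivation:
After byte 1 (0x54): reg=0x07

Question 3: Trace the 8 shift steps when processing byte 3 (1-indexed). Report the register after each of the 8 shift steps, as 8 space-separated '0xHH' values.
After byte 1 (0x54): reg=0x07
After byte 2 (0x77): reg=0x57
Register before byte 3: 0x57
After XOR with byte 0xF6: 0xA1

Answer: 0x45 0x8A 0x13 0x26 0x4C 0x98 0x37 0x6E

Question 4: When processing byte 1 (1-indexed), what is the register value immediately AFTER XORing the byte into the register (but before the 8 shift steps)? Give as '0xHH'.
Answer: 0x01

Derivation:
Register before byte 1: 0x55
Byte 1: 0x54
0x55 XOR 0x54 = 0x01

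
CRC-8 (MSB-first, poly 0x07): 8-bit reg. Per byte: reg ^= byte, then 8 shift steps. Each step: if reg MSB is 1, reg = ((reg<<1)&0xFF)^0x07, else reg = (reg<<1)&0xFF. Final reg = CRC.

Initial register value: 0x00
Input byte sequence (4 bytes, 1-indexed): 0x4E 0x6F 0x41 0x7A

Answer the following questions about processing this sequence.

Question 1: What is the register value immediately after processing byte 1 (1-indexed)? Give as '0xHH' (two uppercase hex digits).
After byte 1 (0x4E): reg=0xED

Answer: 0xED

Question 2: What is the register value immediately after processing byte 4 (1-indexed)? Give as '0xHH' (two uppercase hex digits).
Answer: 0xF2

Derivation:
After byte 1 (0x4E): reg=0xED
After byte 2 (0x6F): reg=0x87
After byte 3 (0x41): reg=0x5C
After byte 4 (0x7A): reg=0xF2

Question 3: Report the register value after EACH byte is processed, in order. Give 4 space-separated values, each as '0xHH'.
0xED 0x87 0x5C 0xF2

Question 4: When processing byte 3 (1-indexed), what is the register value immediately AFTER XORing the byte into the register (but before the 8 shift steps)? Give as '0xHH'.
Answer: 0xC6

Derivation:
Register before byte 3: 0x87
Byte 3: 0x41
0x87 XOR 0x41 = 0xC6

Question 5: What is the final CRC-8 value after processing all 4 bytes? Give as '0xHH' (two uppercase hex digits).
After byte 1 (0x4E): reg=0xED
After byte 2 (0x6F): reg=0x87
After byte 3 (0x41): reg=0x5C
After byte 4 (0x7A): reg=0xF2

Answer: 0xF2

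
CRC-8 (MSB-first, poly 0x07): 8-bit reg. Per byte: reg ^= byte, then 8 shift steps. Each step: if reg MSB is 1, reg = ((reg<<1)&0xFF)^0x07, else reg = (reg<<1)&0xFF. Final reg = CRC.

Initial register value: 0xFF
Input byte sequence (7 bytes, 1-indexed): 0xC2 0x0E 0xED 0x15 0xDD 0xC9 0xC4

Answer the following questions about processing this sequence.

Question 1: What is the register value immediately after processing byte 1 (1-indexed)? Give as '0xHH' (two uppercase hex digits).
After byte 1 (0xC2): reg=0xB3

Answer: 0xB3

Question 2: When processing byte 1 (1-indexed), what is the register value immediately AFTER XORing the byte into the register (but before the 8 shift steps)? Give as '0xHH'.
Answer: 0x3D

Derivation:
Register before byte 1: 0xFF
Byte 1: 0xC2
0xFF XOR 0xC2 = 0x3D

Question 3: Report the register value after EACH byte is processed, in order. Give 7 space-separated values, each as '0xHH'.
0xB3 0x3A 0x2B 0xBA 0x32 0xEF 0xD1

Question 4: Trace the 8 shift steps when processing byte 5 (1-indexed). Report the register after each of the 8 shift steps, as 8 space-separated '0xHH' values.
After byte 1 (0xC2): reg=0xB3
After byte 2 (0x0E): reg=0x3A
After byte 3 (0xED): reg=0x2B
After byte 4 (0x15): reg=0xBA
Register before byte 5: 0xBA
After XOR with byte 0xDD: 0x67

Answer: 0xCE 0x9B 0x31 0x62 0xC4 0x8F 0x19 0x32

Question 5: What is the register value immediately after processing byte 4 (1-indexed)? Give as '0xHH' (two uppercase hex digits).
After byte 1 (0xC2): reg=0xB3
After byte 2 (0x0E): reg=0x3A
After byte 3 (0xED): reg=0x2B
After byte 4 (0x15): reg=0xBA

Answer: 0xBA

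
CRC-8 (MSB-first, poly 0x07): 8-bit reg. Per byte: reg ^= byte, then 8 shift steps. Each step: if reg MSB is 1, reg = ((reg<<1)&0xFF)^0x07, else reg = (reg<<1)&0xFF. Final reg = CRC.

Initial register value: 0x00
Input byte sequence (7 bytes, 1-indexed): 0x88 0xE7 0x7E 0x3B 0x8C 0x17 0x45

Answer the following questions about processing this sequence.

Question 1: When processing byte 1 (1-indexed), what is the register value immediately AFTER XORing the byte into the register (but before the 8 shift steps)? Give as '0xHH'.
Answer: 0x88

Derivation:
Register before byte 1: 0x00
Byte 1: 0x88
0x00 XOR 0x88 = 0x88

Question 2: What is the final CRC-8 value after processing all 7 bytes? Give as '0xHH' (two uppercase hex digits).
After byte 1 (0x88): reg=0xB1
After byte 2 (0xE7): reg=0xA5
After byte 3 (0x7E): reg=0x0F
After byte 4 (0x3B): reg=0x8C
After byte 5 (0x8C): reg=0x00
After byte 6 (0x17): reg=0x65
After byte 7 (0x45): reg=0xE0

Answer: 0xE0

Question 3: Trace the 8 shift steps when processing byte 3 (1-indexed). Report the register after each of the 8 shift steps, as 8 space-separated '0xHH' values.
Answer: 0xB1 0x65 0xCA 0x93 0x21 0x42 0x84 0x0F

Derivation:
After byte 1 (0x88): reg=0xB1
After byte 2 (0xE7): reg=0xA5
Register before byte 3: 0xA5
After XOR with byte 0x7E: 0xDB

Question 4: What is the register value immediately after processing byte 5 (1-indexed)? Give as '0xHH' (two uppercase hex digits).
After byte 1 (0x88): reg=0xB1
After byte 2 (0xE7): reg=0xA5
After byte 3 (0x7E): reg=0x0F
After byte 4 (0x3B): reg=0x8C
After byte 5 (0x8C): reg=0x00

Answer: 0x00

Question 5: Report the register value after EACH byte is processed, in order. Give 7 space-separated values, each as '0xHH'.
0xB1 0xA5 0x0F 0x8C 0x00 0x65 0xE0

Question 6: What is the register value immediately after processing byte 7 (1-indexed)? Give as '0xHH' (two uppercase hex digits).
Answer: 0xE0

Derivation:
After byte 1 (0x88): reg=0xB1
After byte 2 (0xE7): reg=0xA5
After byte 3 (0x7E): reg=0x0F
After byte 4 (0x3B): reg=0x8C
After byte 5 (0x8C): reg=0x00
After byte 6 (0x17): reg=0x65
After byte 7 (0x45): reg=0xE0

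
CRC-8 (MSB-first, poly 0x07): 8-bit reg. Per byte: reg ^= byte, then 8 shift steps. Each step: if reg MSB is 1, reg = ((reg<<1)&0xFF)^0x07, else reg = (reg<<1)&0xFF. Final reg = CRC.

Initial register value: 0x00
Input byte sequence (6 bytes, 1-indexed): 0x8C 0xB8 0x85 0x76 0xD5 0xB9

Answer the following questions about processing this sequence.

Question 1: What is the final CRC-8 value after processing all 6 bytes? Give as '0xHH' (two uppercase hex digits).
Answer: 0x67

Derivation:
After byte 1 (0x8C): reg=0xAD
After byte 2 (0xB8): reg=0x6B
After byte 3 (0x85): reg=0x84
After byte 4 (0x76): reg=0xD0
After byte 5 (0xD5): reg=0x1B
After byte 6 (0xB9): reg=0x67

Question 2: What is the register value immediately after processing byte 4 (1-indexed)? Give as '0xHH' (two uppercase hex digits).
Answer: 0xD0

Derivation:
After byte 1 (0x8C): reg=0xAD
After byte 2 (0xB8): reg=0x6B
After byte 3 (0x85): reg=0x84
After byte 4 (0x76): reg=0xD0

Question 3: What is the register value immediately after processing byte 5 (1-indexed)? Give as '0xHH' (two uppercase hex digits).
Answer: 0x1B

Derivation:
After byte 1 (0x8C): reg=0xAD
After byte 2 (0xB8): reg=0x6B
After byte 3 (0x85): reg=0x84
After byte 4 (0x76): reg=0xD0
After byte 5 (0xD5): reg=0x1B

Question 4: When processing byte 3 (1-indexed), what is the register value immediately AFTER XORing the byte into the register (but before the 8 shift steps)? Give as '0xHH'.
Answer: 0xEE

Derivation:
Register before byte 3: 0x6B
Byte 3: 0x85
0x6B XOR 0x85 = 0xEE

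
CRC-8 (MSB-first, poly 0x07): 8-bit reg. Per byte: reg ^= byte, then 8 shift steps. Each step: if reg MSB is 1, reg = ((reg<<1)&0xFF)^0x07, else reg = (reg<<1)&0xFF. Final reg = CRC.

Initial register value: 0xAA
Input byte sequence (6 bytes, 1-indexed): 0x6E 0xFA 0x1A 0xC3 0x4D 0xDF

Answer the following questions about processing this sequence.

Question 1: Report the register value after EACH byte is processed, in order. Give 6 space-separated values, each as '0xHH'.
0x52 0x51 0xF6 0x8B 0x5C 0x80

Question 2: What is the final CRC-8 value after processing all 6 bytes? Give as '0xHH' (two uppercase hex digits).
Answer: 0x80

Derivation:
After byte 1 (0x6E): reg=0x52
After byte 2 (0xFA): reg=0x51
After byte 3 (0x1A): reg=0xF6
After byte 4 (0xC3): reg=0x8B
After byte 5 (0x4D): reg=0x5C
After byte 6 (0xDF): reg=0x80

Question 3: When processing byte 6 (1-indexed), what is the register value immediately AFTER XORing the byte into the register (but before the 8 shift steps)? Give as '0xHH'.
Answer: 0x83

Derivation:
Register before byte 6: 0x5C
Byte 6: 0xDF
0x5C XOR 0xDF = 0x83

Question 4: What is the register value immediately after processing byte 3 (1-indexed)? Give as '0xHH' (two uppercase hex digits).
Answer: 0xF6

Derivation:
After byte 1 (0x6E): reg=0x52
After byte 2 (0xFA): reg=0x51
After byte 3 (0x1A): reg=0xF6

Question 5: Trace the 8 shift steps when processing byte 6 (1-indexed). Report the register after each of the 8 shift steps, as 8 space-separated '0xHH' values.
Answer: 0x01 0x02 0x04 0x08 0x10 0x20 0x40 0x80

Derivation:
After byte 1 (0x6E): reg=0x52
After byte 2 (0xFA): reg=0x51
After byte 3 (0x1A): reg=0xF6
After byte 4 (0xC3): reg=0x8B
After byte 5 (0x4D): reg=0x5C
Register before byte 6: 0x5C
After XOR with byte 0xDF: 0x83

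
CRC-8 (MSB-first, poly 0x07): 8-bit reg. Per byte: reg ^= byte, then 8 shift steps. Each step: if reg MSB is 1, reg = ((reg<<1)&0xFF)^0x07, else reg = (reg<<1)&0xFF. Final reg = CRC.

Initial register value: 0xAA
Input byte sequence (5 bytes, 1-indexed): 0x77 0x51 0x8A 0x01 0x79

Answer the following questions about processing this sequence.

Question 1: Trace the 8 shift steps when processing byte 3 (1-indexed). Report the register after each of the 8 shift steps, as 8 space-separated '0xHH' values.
Answer: 0xD2 0xA3 0x41 0x82 0x03 0x06 0x0C 0x18

Derivation:
After byte 1 (0x77): reg=0x1D
After byte 2 (0x51): reg=0xE3
Register before byte 3: 0xE3
After XOR with byte 0x8A: 0x69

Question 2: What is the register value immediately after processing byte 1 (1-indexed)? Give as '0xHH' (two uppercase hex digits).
Answer: 0x1D

Derivation:
After byte 1 (0x77): reg=0x1D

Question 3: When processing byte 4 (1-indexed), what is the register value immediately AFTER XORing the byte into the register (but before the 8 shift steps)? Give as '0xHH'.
Register before byte 4: 0x18
Byte 4: 0x01
0x18 XOR 0x01 = 0x19

Answer: 0x19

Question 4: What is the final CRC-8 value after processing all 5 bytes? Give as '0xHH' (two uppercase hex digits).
After byte 1 (0x77): reg=0x1D
After byte 2 (0x51): reg=0xE3
After byte 3 (0x8A): reg=0x18
After byte 4 (0x01): reg=0x4F
After byte 5 (0x79): reg=0x82

Answer: 0x82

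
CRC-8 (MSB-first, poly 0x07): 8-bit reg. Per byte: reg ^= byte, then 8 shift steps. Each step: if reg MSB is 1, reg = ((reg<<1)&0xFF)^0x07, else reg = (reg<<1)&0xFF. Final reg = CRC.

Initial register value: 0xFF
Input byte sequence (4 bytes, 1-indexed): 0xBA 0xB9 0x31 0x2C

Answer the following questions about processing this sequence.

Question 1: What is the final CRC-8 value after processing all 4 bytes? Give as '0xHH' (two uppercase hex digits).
After byte 1 (0xBA): reg=0xDC
After byte 2 (0xB9): reg=0x3C
After byte 3 (0x31): reg=0x23
After byte 4 (0x2C): reg=0x2D

Answer: 0x2D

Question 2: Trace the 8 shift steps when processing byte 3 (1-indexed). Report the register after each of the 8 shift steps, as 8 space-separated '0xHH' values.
Answer: 0x1A 0x34 0x68 0xD0 0xA7 0x49 0x92 0x23

Derivation:
After byte 1 (0xBA): reg=0xDC
After byte 2 (0xB9): reg=0x3C
Register before byte 3: 0x3C
After XOR with byte 0x31: 0x0D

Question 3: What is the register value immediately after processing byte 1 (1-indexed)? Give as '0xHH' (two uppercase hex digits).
Answer: 0xDC

Derivation:
After byte 1 (0xBA): reg=0xDC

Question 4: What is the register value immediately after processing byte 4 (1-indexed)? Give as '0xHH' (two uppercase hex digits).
Answer: 0x2D

Derivation:
After byte 1 (0xBA): reg=0xDC
After byte 2 (0xB9): reg=0x3C
After byte 3 (0x31): reg=0x23
After byte 4 (0x2C): reg=0x2D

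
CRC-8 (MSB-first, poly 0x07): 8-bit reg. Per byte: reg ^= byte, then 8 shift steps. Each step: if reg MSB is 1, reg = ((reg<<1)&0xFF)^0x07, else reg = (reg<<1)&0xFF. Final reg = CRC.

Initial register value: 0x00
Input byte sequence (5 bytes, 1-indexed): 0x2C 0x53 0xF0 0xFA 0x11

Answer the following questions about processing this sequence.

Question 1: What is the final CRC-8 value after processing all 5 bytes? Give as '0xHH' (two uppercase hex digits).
After byte 1 (0x2C): reg=0xC4
After byte 2 (0x53): reg=0xEC
After byte 3 (0xF0): reg=0x54
After byte 4 (0xFA): reg=0x43
After byte 5 (0x11): reg=0xB9

Answer: 0xB9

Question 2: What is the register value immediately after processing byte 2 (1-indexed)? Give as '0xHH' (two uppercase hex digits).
After byte 1 (0x2C): reg=0xC4
After byte 2 (0x53): reg=0xEC

Answer: 0xEC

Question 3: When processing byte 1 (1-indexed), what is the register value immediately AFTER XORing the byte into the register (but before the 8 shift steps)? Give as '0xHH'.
Answer: 0x2C

Derivation:
Register before byte 1: 0x00
Byte 1: 0x2C
0x00 XOR 0x2C = 0x2C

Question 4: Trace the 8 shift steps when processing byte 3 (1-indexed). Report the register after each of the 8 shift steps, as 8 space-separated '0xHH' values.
Answer: 0x38 0x70 0xE0 0xC7 0x89 0x15 0x2A 0x54

Derivation:
After byte 1 (0x2C): reg=0xC4
After byte 2 (0x53): reg=0xEC
Register before byte 3: 0xEC
After XOR with byte 0xF0: 0x1C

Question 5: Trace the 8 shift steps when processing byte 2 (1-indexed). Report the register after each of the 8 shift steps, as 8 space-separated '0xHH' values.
Answer: 0x29 0x52 0xA4 0x4F 0x9E 0x3B 0x76 0xEC

Derivation:
After byte 1 (0x2C): reg=0xC4
Register before byte 2: 0xC4
After XOR with byte 0x53: 0x97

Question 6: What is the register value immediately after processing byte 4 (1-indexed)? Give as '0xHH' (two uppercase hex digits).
Answer: 0x43

Derivation:
After byte 1 (0x2C): reg=0xC4
After byte 2 (0x53): reg=0xEC
After byte 3 (0xF0): reg=0x54
After byte 4 (0xFA): reg=0x43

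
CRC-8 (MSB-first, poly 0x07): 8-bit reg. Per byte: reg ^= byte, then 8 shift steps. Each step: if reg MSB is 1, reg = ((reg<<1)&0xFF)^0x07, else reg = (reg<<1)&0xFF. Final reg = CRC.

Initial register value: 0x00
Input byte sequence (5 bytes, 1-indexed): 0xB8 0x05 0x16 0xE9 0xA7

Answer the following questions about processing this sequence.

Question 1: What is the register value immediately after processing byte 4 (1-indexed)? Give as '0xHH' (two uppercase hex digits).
After byte 1 (0xB8): reg=0x21
After byte 2 (0x05): reg=0xFC
After byte 3 (0x16): reg=0x98
After byte 4 (0xE9): reg=0x50

Answer: 0x50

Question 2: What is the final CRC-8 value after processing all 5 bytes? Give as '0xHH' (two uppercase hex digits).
After byte 1 (0xB8): reg=0x21
After byte 2 (0x05): reg=0xFC
After byte 3 (0x16): reg=0x98
After byte 4 (0xE9): reg=0x50
After byte 5 (0xA7): reg=0xCB

Answer: 0xCB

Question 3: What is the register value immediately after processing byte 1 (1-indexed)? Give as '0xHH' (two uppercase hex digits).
Answer: 0x21

Derivation:
After byte 1 (0xB8): reg=0x21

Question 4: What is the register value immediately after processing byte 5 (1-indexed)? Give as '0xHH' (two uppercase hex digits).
Answer: 0xCB

Derivation:
After byte 1 (0xB8): reg=0x21
After byte 2 (0x05): reg=0xFC
After byte 3 (0x16): reg=0x98
After byte 4 (0xE9): reg=0x50
After byte 5 (0xA7): reg=0xCB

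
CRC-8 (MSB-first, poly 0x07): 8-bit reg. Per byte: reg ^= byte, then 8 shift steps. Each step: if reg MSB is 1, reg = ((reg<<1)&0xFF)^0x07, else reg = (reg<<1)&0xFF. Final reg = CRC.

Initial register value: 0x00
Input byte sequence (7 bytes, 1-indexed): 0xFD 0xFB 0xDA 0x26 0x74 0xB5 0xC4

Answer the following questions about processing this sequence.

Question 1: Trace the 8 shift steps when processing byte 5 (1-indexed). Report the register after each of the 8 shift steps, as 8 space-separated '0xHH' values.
Answer: 0x81 0x05 0x0A 0x14 0x28 0x50 0xA0 0x47

Derivation:
After byte 1 (0xFD): reg=0xFD
After byte 2 (0xFB): reg=0x12
After byte 3 (0xDA): reg=0x76
After byte 4 (0x26): reg=0xB7
Register before byte 5: 0xB7
After XOR with byte 0x74: 0xC3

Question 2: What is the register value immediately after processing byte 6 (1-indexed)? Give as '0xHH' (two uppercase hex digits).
After byte 1 (0xFD): reg=0xFD
After byte 2 (0xFB): reg=0x12
After byte 3 (0xDA): reg=0x76
After byte 4 (0x26): reg=0xB7
After byte 5 (0x74): reg=0x47
After byte 6 (0xB5): reg=0xD0

Answer: 0xD0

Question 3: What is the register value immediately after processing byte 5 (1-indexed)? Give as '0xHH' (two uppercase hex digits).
Answer: 0x47

Derivation:
After byte 1 (0xFD): reg=0xFD
After byte 2 (0xFB): reg=0x12
After byte 3 (0xDA): reg=0x76
After byte 4 (0x26): reg=0xB7
After byte 5 (0x74): reg=0x47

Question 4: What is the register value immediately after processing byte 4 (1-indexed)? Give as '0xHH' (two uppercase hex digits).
Answer: 0xB7

Derivation:
After byte 1 (0xFD): reg=0xFD
After byte 2 (0xFB): reg=0x12
After byte 3 (0xDA): reg=0x76
After byte 4 (0x26): reg=0xB7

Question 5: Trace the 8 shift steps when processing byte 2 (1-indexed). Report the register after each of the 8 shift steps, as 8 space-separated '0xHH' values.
Answer: 0x0C 0x18 0x30 0x60 0xC0 0x87 0x09 0x12

Derivation:
After byte 1 (0xFD): reg=0xFD
Register before byte 2: 0xFD
After XOR with byte 0xFB: 0x06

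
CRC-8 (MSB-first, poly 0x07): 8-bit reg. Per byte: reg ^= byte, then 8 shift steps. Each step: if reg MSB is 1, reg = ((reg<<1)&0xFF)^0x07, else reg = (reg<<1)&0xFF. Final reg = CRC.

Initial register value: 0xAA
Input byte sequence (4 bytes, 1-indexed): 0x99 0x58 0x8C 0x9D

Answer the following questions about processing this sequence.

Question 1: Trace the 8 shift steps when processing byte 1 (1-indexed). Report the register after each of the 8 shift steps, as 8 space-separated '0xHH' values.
Answer: 0x66 0xCC 0x9F 0x39 0x72 0xE4 0xCF 0x99

Derivation:
Register before byte 1: 0xAA
After XOR with byte 0x99: 0x33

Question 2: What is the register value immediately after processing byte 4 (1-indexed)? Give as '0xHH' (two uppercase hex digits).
After byte 1 (0x99): reg=0x99
After byte 2 (0x58): reg=0x49
After byte 3 (0x8C): reg=0x55
After byte 4 (0x9D): reg=0x76

Answer: 0x76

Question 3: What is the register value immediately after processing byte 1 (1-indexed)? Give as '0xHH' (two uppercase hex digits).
Answer: 0x99

Derivation:
After byte 1 (0x99): reg=0x99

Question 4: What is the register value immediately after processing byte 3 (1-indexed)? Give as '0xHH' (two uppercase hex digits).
Answer: 0x55

Derivation:
After byte 1 (0x99): reg=0x99
After byte 2 (0x58): reg=0x49
After byte 3 (0x8C): reg=0x55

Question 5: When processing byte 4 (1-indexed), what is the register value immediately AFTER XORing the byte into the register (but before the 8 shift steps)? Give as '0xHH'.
Register before byte 4: 0x55
Byte 4: 0x9D
0x55 XOR 0x9D = 0xC8

Answer: 0xC8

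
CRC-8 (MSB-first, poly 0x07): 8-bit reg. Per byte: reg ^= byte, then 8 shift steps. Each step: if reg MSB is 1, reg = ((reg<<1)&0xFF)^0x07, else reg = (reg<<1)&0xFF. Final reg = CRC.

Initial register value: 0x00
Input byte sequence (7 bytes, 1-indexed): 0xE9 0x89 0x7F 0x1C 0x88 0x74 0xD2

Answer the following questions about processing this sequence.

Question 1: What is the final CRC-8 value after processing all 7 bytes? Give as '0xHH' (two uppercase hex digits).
Answer: 0x6C

Derivation:
After byte 1 (0xE9): reg=0x91
After byte 2 (0x89): reg=0x48
After byte 3 (0x7F): reg=0x85
After byte 4 (0x1C): reg=0xC6
After byte 5 (0x88): reg=0xED
After byte 6 (0x74): reg=0xC6
After byte 7 (0xD2): reg=0x6C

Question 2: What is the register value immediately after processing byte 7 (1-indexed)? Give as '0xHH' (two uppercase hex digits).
Answer: 0x6C

Derivation:
After byte 1 (0xE9): reg=0x91
After byte 2 (0x89): reg=0x48
After byte 3 (0x7F): reg=0x85
After byte 4 (0x1C): reg=0xC6
After byte 5 (0x88): reg=0xED
After byte 6 (0x74): reg=0xC6
After byte 7 (0xD2): reg=0x6C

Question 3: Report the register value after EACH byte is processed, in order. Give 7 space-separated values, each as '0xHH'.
0x91 0x48 0x85 0xC6 0xED 0xC6 0x6C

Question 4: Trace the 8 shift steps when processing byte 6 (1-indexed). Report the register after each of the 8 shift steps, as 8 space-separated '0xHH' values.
After byte 1 (0xE9): reg=0x91
After byte 2 (0x89): reg=0x48
After byte 3 (0x7F): reg=0x85
After byte 4 (0x1C): reg=0xC6
After byte 5 (0x88): reg=0xED
Register before byte 6: 0xED
After XOR with byte 0x74: 0x99

Answer: 0x35 0x6A 0xD4 0xAF 0x59 0xB2 0x63 0xC6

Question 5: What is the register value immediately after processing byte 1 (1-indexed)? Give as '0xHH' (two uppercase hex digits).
After byte 1 (0xE9): reg=0x91

Answer: 0x91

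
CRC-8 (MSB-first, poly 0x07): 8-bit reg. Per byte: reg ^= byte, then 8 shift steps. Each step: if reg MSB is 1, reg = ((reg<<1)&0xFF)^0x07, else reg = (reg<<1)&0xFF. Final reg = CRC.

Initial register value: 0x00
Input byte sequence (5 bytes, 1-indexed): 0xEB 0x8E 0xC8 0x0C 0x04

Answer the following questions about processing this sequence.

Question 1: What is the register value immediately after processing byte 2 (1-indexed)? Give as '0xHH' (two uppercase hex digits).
Answer: 0x77

Derivation:
After byte 1 (0xEB): reg=0x9F
After byte 2 (0x8E): reg=0x77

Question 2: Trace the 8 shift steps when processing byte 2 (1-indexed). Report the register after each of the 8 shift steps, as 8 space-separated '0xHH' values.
Answer: 0x22 0x44 0x88 0x17 0x2E 0x5C 0xB8 0x77

Derivation:
After byte 1 (0xEB): reg=0x9F
Register before byte 2: 0x9F
After XOR with byte 0x8E: 0x11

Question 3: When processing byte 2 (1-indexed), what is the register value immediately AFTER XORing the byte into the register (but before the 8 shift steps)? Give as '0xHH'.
Answer: 0x11

Derivation:
Register before byte 2: 0x9F
Byte 2: 0x8E
0x9F XOR 0x8E = 0x11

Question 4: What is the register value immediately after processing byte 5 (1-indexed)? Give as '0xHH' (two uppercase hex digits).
After byte 1 (0xEB): reg=0x9F
After byte 2 (0x8E): reg=0x77
After byte 3 (0xC8): reg=0x34
After byte 4 (0x0C): reg=0xA8
After byte 5 (0x04): reg=0x4D

Answer: 0x4D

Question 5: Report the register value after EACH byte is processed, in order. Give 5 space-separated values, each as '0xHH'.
0x9F 0x77 0x34 0xA8 0x4D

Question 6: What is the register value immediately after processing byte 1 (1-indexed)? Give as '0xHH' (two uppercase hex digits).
After byte 1 (0xEB): reg=0x9F

Answer: 0x9F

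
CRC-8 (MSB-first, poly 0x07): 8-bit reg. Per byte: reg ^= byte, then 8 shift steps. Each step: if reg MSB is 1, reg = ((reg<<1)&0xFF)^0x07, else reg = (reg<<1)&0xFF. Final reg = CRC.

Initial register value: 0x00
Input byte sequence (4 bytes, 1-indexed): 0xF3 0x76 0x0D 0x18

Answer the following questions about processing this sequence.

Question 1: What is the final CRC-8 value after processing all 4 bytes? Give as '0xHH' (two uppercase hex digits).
Answer: 0x82

Derivation:
After byte 1 (0xF3): reg=0xD7
After byte 2 (0x76): reg=0x6E
After byte 3 (0x0D): reg=0x2E
After byte 4 (0x18): reg=0x82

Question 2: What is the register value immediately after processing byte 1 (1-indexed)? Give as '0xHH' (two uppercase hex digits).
After byte 1 (0xF3): reg=0xD7

Answer: 0xD7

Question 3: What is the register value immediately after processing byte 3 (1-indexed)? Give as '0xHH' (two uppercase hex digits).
After byte 1 (0xF3): reg=0xD7
After byte 2 (0x76): reg=0x6E
After byte 3 (0x0D): reg=0x2E

Answer: 0x2E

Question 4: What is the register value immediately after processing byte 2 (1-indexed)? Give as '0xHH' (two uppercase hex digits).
After byte 1 (0xF3): reg=0xD7
After byte 2 (0x76): reg=0x6E

Answer: 0x6E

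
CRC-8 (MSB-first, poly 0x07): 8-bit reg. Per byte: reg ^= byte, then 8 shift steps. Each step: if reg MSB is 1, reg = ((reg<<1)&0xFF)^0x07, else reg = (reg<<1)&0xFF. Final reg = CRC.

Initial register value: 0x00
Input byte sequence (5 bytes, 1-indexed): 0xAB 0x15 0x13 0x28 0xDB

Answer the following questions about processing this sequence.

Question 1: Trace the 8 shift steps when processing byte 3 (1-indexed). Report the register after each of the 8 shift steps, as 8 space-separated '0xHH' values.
Answer: 0xE9 0xD5 0xAD 0x5D 0xBA 0x73 0xE6 0xCB

Derivation:
After byte 1 (0xAB): reg=0x58
After byte 2 (0x15): reg=0xE4
Register before byte 3: 0xE4
After XOR with byte 0x13: 0xF7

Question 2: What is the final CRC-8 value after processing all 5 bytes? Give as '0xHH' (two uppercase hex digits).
Answer: 0x73

Derivation:
After byte 1 (0xAB): reg=0x58
After byte 2 (0x15): reg=0xE4
After byte 3 (0x13): reg=0xCB
After byte 4 (0x28): reg=0xA7
After byte 5 (0xDB): reg=0x73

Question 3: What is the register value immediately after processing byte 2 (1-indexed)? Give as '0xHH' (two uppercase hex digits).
Answer: 0xE4

Derivation:
After byte 1 (0xAB): reg=0x58
After byte 2 (0x15): reg=0xE4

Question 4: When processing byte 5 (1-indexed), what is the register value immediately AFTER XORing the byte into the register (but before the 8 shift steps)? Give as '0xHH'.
Answer: 0x7C

Derivation:
Register before byte 5: 0xA7
Byte 5: 0xDB
0xA7 XOR 0xDB = 0x7C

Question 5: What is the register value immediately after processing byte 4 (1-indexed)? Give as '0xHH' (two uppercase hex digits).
Answer: 0xA7

Derivation:
After byte 1 (0xAB): reg=0x58
After byte 2 (0x15): reg=0xE4
After byte 3 (0x13): reg=0xCB
After byte 4 (0x28): reg=0xA7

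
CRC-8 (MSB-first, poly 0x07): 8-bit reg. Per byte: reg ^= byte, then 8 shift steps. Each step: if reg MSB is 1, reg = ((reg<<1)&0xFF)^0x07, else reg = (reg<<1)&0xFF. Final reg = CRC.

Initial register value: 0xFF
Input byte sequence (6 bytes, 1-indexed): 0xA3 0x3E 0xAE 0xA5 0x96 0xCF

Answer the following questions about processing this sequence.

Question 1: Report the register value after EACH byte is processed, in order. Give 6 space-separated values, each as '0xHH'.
0x93 0x4A 0xB2 0x65 0xD7 0x48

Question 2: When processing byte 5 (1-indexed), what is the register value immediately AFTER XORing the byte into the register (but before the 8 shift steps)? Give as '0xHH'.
Register before byte 5: 0x65
Byte 5: 0x96
0x65 XOR 0x96 = 0xF3

Answer: 0xF3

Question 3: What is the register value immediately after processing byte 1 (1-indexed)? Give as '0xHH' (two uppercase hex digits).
After byte 1 (0xA3): reg=0x93

Answer: 0x93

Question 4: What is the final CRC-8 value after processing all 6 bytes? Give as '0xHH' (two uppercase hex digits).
Answer: 0x48

Derivation:
After byte 1 (0xA3): reg=0x93
After byte 2 (0x3E): reg=0x4A
After byte 3 (0xAE): reg=0xB2
After byte 4 (0xA5): reg=0x65
After byte 5 (0x96): reg=0xD7
After byte 6 (0xCF): reg=0x48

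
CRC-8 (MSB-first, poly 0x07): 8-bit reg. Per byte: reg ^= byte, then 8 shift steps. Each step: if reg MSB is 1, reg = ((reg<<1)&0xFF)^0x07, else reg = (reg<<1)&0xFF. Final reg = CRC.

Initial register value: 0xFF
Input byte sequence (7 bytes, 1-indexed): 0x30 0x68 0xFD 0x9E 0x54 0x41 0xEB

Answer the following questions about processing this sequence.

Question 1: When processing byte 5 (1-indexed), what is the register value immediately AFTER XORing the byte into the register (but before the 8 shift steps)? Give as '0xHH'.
Register before byte 5: 0xC2
Byte 5: 0x54
0xC2 XOR 0x54 = 0x96

Answer: 0x96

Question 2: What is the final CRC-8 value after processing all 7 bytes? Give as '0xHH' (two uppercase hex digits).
After byte 1 (0x30): reg=0x63
After byte 2 (0x68): reg=0x31
After byte 3 (0xFD): reg=0x6A
After byte 4 (0x9E): reg=0xC2
After byte 5 (0x54): reg=0xEB
After byte 6 (0x41): reg=0x5F
After byte 7 (0xEB): reg=0x05

Answer: 0x05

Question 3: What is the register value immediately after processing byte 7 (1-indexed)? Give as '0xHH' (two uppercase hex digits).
After byte 1 (0x30): reg=0x63
After byte 2 (0x68): reg=0x31
After byte 3 (0xFD): reg=0x6A
After byte 4 (0x9E): reg=0xC2
After byte 5 (0x54): reg=0xEB
After byte 6 (0x41): reg=0x5F
After byte 7 (0xEB): reg=0x05

Answer: 0x05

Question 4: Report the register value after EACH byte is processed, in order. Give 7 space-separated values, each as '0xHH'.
0x63 0x31 0x6A 0xC2 0xEB 0x5F 0x05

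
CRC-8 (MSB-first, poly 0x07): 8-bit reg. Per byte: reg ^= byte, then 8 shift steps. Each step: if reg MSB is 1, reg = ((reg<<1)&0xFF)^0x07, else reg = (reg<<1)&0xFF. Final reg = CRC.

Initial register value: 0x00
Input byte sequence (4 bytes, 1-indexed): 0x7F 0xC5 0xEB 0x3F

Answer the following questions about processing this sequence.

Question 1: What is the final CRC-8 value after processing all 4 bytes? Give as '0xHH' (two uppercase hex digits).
After byte 1 (0x7F): reg=0x7A
After byte 2 (0xC5): reg=0x34
After byte 3 (0xEB): reg=0x13
After byte 4 (0x3F): reg=0xC4

Answer: 0xC4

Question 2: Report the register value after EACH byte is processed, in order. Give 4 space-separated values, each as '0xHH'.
0x7A 0x34 0x13 0xC4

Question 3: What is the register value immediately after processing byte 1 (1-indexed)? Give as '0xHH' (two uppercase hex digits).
Answer: 0x7A

Derivation:
After byte 1 (0x7F): reg=0x7A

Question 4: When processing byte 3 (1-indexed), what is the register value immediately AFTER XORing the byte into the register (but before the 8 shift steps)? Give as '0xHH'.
Register before byte 3: 0x34
Byte 3: 0xEB
0x34 XOR 0xEB = 0xDF

Answer: 0xDF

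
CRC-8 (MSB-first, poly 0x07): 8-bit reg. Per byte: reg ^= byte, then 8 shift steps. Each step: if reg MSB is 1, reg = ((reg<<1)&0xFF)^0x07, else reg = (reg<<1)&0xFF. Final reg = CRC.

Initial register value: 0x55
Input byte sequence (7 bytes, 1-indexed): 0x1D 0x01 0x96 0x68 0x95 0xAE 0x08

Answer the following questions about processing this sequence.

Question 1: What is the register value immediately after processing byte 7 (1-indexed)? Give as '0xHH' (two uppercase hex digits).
Answer: 0x12

Derivation:
After byte 1 (0x1D): reg=0xFF
After byte 2 (0x01): reg=0xF4
After byte 3 (0x96): reg=0x29
After byte 4 (0x68): reg=0xC0
After byte 5 (0x95): reg=0xAC
After byte 6 (0xAE): reg=0x0E
After byte 7 (0x08): reg=0x12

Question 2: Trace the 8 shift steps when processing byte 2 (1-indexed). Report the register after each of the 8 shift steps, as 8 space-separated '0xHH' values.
Answer: 0xFB 0xF1 0xE5 0xCD 0x9D 0x3D 0x7A 0xF4

Derivation:
After byte 1 (0x1D): reg=0xFF
Register before byte 2: 0xFF
After XOR with byte 0x01: 0xFE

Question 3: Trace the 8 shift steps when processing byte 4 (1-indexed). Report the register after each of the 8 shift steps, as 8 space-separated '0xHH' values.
After byte 1 (0x1D): reg=0xFF
After byte 2 (0x01): reg=0xF4
After byte 3 (0x96): reg=0x29
Register before byte 4: 0x29
After XOR with byte 0x68: 0x41

Answer: 0x82 0x03 0x06 0x0C 0x18 0x30 0x60 0xC0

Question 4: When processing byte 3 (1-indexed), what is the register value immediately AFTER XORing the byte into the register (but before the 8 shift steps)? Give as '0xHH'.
Register before byte 3: 0xF4
Byte 3: 0x96
0xF4 XOR 0x96 = 0x62

Answer: 0x62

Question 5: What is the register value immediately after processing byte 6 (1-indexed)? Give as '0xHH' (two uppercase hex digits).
Answer: 0x0E

Derivation:
After byte 1 (0x1D): reg=0xFF
After byte 2 (0x01): reg=0xF4
After byte 3 (0x96): reg=0x29
After byte 4 (0x68): reg=0xC0
After byte 5 (0x95): reg=0xAC
After byte 6 (0xAE): reg=0x0E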